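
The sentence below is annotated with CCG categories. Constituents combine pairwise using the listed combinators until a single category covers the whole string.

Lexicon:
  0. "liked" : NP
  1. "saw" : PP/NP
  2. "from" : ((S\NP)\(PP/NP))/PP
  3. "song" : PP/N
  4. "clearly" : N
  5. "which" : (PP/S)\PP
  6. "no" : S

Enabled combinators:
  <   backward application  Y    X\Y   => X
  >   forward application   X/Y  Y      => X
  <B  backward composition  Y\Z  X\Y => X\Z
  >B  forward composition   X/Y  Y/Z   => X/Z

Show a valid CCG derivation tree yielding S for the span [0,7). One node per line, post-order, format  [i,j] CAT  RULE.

[0,1] NP  lex  "liked"
[1,2] PP/NP  lex  "saw"
[2,3] ((S\NP)\(PP/NP))/PP  lex  "from"
[3,4] PP/N  lex  "song"
[4,5] N  lex  "clearly"
[3,5] PP  >  k=4
[5,6] (PP/S)\PP  lex  "which"
[3,6] PP/S  <  k=5
[6,7] S  lex  "no"
[3,7] PP  >  k=6
[2,7] (S\NP)\(PP/NP)  >  k=3
[1,7] S\NP  <  k=2
[0,7] S  <  k=1

[0,7] S   <
  [0,1] "liked" : NP
  [1,7] S\NP   <
    [1,2] "saw" : PP/NP
    [2,7] (S\NP)\(PP/NP)   >
      [2,3] "from" : ((S\NP)\(PP/NP))/PP
      [3,7] PP   >
        [3,6] PP/S   <
          [3,5] PP   >
            [3,4] "song" : PP/N
            [4,5] "clearly" : N
          [5,6] "which" : (PP/S)\PP
        [6,7] "no" : S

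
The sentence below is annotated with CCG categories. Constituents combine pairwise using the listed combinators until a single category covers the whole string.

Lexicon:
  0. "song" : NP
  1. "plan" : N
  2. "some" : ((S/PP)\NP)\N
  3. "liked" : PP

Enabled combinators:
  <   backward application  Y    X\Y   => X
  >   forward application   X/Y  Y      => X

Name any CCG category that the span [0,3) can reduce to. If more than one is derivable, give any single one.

S/PP

[0,4] S   >
  [0,3] S/PP   <
    [0,1] "song" : NP
    [1,3] (S/PP)\NP   <
      [1,2] "plan" : N
      [2,3] "some" : ((S/PP)\NP)\N
  [3,4] "liked" : PP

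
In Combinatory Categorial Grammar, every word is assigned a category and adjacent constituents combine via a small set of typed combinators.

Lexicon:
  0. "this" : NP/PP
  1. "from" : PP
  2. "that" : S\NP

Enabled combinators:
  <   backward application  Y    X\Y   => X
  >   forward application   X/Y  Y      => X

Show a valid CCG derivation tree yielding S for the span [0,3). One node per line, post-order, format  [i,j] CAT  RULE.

[0,3] S   <
  [0,2] NP   >
    [0,1] "this" : NP/PP
    [1,2] "from" : PP
  [2,3] "that" : S\NP

[0,1] NP/PP  lex  "this"
[1,2] PP  lex  "from"
[0,2] NP  >  k=1
[2,3] S\NP  lex  "that"
[0,3] S  <  k=2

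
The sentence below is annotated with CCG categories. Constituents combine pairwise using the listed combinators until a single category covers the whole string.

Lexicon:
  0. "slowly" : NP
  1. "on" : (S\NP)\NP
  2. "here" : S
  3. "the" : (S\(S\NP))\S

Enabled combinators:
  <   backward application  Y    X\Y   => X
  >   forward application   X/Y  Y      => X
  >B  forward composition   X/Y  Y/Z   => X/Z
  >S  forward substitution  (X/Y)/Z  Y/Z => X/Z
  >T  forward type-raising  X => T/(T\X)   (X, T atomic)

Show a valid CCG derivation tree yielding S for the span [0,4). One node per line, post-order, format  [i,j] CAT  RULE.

[0,1] NP  lex  "slowly"
[1,2] (S\NP)\NP  lex  "on"
[0,2] S\NP  <  k=1
[2,3] S  lex  "here"
[3,4] (S\(S\NP))\S  lex  "the"
[2,4] S\(S\NP)  <  k=3
[0,4] S  <  k=2

[0,4] S   <
  [0,2] S\NP   <
    [0,1] "slowly" : NP
    [1,2] "on" : (S\NP)\NP
  [2,4] S\(S\NP)   <
    [2,3] "here" : S
    [3,4] "the" : (S\(S\NP))\S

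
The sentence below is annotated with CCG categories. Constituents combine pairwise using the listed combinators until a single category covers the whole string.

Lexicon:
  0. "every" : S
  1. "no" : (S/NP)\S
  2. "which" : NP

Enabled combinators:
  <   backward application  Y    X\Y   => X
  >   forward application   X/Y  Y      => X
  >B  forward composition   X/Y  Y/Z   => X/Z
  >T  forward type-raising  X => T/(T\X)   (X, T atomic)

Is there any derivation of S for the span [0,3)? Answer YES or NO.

YES

[0,3] S   >
  [0,2] S/NP   <
    [0,1] "every" : S
    [1,2] "no" : (S/NP)\S
  [2,3] "which" : NP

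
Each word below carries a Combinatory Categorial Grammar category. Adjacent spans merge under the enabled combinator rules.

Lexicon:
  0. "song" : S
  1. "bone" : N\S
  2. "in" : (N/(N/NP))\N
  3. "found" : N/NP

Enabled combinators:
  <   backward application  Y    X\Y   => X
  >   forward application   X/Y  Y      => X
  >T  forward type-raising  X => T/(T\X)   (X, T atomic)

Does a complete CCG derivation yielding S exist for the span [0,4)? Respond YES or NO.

NO

S N\S (N/(N/NP))\N N/NP
CKY chart[0,4] = {N, N/(N\N), NP/(NP\N), PP/(PP\N), S/(S\N)}; S ∉ chart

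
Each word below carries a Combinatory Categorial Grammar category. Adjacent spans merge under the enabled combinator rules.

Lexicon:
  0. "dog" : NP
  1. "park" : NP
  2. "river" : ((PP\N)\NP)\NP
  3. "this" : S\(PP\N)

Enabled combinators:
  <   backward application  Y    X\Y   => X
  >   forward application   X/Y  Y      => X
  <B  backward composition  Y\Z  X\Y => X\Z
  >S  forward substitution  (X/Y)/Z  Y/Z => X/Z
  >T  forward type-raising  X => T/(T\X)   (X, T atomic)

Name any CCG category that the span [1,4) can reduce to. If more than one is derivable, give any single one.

[0,4] S   >
  [0,1] S/(S\NP)   >T
    [0,1] "dog" : NP
  [1,4] S\NP   <B
    [1,3] (PP\N)\NP   <
      [1,2] "park" : NP
      [2,3] "river" : ((PP\N)\NP)\NP
    [3,4] "this" : S\(PP\N)

S\NP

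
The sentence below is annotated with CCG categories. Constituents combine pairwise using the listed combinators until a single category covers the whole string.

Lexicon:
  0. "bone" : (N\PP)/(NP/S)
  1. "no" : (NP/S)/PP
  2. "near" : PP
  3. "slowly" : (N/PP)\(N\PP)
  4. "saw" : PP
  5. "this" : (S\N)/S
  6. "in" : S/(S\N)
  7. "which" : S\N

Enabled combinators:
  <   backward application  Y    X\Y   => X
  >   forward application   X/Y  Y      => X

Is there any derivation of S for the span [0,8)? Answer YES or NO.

YES

[0,8] S   <
  [0,5] N   >
    [0,4] N/PP   <
      [0,3] N\PP   >
        [0,1] "bone" : (N\PP)/(NP/S)
        [1,3] NP/S   >
          [1,2] "no" : (NP/S)/PP
          [2,3] "near" : PP
      [3,4] "slowly" : (N/PP)\(N\PP)
    [4,5] "saw" : PP
  [5,8] S\N   >
    [5,6] "this" : (S\N)/S
    [6,8] S   >
      [6,7] "in" : S/(S\N)
      [7,8] "which" : S\N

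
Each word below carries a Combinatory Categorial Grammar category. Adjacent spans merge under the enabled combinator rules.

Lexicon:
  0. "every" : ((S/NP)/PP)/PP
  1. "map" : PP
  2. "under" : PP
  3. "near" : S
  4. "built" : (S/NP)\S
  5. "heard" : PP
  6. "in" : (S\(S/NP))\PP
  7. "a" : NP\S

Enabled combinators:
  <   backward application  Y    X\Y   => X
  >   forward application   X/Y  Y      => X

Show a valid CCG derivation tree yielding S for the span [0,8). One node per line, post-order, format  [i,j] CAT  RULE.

[0,8] S   >
  [0,3] S/NP   >
    [0,2] (S/NP)/PP   >
      [0,1] "every" : ((S/NP)/PP)/PP
      [1,2] "map" : PP
    [2,3] "under" : PP
  [3,8] NP   <
    [3,7] S   <
      [3,5] S/NP   <
        [3,4] "near" : S
        [4,5] "built" : (S/NP)\S
      [5,7] S\(S/NP)   <
        [5,6] "heard" : PP
        [6,7] "in" : (S\(S/NP))\PP
    [7,8] "a" : NP\S

[0,1] ((S/NP)/PP)/PP  lex  "every"
[1,2] PP  lex  "map"
[0,2] (S/NP)/PP  >  k=1
[2,3] PP  lex  "under"
[0,3] S/NP  >  k=2
[3,4] S  lex  "near"
[4,5] (S/NP)\S  lex  "built"
[3,5] S/NP  <  k=4
[5,6] PP  lex  "heard"
[6,7] (S\(S/NP))\PP  lex  "in"
[5,7] S\(S/NP)  <  k=6
[3,7] S  <  k=5
[7,8] NP\S  lex  "a"
[3,8] NP  <  k=7
[0,8] S  >  k=3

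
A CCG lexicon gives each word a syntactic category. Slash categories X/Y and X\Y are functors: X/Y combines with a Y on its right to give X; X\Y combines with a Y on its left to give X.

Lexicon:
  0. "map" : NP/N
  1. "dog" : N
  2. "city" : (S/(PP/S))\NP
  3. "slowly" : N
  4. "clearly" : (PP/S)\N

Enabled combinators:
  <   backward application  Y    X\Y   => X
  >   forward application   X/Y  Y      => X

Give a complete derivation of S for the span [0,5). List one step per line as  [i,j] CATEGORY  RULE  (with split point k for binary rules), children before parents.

[0,1] NP/N  lex  "map"
[1,2] N  lex  "dog"
[0,2] NP  >  k=1
[2,3] (S/(PP/S))\NP  lex  "city"
[0,3] S/(PP/S)  <  k=2
[3,4] N  lex  "slowly"
[4,5] (PP/S)\N  lex  "clearly"
[3,5] PP/S  <  k=4
[0,5] S  >  k=3

[0,5] S   >
  [0,3] S/(PP/S)   <
    [0,2] NP   >
      [0,1] "map" : NP/N
      [1,2] "dog" : N
    [2,3] "city" : (S/(PP/S))\NP
  [3,5] PP/S   <
    [3,4] "slowly" : N
    [4,5] "clearly" : (PP/S)\N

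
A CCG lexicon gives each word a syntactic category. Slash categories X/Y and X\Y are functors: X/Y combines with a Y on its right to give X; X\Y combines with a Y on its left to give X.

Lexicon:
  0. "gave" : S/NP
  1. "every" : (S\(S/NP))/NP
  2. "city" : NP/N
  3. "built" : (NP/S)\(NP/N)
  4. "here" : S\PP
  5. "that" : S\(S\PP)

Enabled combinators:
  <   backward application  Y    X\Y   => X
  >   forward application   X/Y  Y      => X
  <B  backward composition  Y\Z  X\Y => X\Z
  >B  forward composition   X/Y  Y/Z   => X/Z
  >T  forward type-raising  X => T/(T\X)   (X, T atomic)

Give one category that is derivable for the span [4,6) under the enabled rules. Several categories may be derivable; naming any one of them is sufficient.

[0,6] S   <
  [0,1] "gave" : S/NP
  [1,6] S\(S/NP)   >
    [1,2] "every" : (S\(S/NP))/NP
    [2,6] NP   >
      [2,4] NP/S   <
        [2,3] "city" : NP/N
        [3,4] "built" : (NP/S)\(NP/N)
      [4,6] S   <
        [4,5] "here" : S\PP
        [5,6] "that" : S\(S\PP)

S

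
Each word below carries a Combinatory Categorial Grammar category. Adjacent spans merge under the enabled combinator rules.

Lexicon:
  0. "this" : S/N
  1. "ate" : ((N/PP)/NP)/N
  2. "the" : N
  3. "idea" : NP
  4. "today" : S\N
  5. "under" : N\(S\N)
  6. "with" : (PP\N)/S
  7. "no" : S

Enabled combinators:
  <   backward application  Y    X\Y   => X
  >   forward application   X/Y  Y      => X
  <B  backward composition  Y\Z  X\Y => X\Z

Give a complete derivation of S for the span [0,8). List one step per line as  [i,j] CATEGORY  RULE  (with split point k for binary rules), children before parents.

[0,1] S/N  lex  "this"
[1,2] ((N/PP)/NP)/N  lex  "ate"
[2,3] N  lex  "the"
[1,3] (N/PP)/NP  >  k=2
[3,4] NP  lex  "idea"
[1,4] N/PP  >  k=3
[4,5] S\N  lex  "today"
[5,6] N\(S\N)  lex  "under"
[4,6] N  <  k=5
[6,7] (PP\N)/S  lex  "with"
[7,8] S  lex  "no"
[6,8] PP\N  >  k=7
[4,8] PP  <  k=6
[1,8] N  >  k=4
[0,8] S  >  k=1

[0,8] S   >
  [0,1] "this" : S/N
  [1,8] N   >
    [1,4] N/PP   >
      [1,3] (N/PP)/NP   >
        [1,2] "ate" : ((N/PP)/NP)/N
        [2,3] "the" : N
      [3,4] "idea" : NP
    [4,8] PP   <
      [4,6] N   <
        [4,5] "today" : S\N
        [5,6] "under" : N\(S\N)
      [6,8] PP\N   >
        [6,7] "with" : (PP\N)/S
        [7,8] "no" : S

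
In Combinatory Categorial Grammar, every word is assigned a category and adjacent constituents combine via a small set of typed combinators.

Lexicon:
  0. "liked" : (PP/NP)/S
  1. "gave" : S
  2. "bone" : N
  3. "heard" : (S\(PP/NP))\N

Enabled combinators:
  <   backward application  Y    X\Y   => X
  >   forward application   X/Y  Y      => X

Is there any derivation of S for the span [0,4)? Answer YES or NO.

YES

[0,4] S   <
  [0,2] PP/NP   >
    [0,1] "liked" : (PP/NP)/S
    [1,2] "gave" : S
  [2,4] S\(PP/NP)   <
    [2,3] "bone" : N
    [3,4] "heard" : (S\(PP/NP))\N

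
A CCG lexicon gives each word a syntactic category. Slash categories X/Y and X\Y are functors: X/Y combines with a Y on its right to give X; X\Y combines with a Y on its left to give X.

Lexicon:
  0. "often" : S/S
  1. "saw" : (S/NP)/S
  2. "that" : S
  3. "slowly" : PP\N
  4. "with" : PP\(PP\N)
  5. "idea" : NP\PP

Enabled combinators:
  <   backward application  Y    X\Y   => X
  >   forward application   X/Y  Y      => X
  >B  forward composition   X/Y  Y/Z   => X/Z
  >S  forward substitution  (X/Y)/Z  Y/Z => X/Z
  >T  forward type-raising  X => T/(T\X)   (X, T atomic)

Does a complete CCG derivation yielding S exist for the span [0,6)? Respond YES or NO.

[0,6] S   >
  [0,3] S/NP   >B
    [0,1] "often" : S/S
    [1,3] S/NP   >
      [1,2] "saw" : (S/NP)/S
      [2,3] "that" : S
  [3,6] NP   <
    [3,5] PP   <
      [3,4] "slowly" : PP\N
      [4,5] "with" : PP\(PP\N)
    [5,6] "idea" : NP\PP

YES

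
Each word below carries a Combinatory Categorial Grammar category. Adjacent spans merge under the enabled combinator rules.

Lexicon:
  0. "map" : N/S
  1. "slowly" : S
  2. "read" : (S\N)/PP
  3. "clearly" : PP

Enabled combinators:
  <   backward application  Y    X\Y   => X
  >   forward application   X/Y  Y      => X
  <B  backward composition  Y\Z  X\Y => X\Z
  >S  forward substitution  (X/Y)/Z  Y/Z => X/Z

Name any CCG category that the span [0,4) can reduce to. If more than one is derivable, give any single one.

S

[0,4] S   <
  [0,2] N   >
    [0,1] "map" : N/S
    [1,2] "slowly" : S
  [2,4] S\N   >
    [2,3] "read" : (S\N)/PP
    [3,4] "clearly" : PP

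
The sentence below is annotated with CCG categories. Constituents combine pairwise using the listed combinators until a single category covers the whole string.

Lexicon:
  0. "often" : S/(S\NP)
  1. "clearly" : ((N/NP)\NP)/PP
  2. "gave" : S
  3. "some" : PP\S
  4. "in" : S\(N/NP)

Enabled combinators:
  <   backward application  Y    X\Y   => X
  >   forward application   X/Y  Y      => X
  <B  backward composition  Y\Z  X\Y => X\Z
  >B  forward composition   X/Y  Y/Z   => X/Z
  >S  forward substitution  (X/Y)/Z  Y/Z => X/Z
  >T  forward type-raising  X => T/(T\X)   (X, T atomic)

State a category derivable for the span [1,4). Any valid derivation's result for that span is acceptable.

[0,5] S   >
  [0,1] "often" : S/(S\NP)
  [1,5] S\NP   <B
    [1,4] (N/NP)\NP   >
      [1,2] "clearly" : ((N/NP)\NP)/PP
      [2,4] PP   <
        [2,3] "gave" : S
        [3,4] "some" : PP\S
    [4,5] "in" : S\(N/NP)

(N/NP)\NP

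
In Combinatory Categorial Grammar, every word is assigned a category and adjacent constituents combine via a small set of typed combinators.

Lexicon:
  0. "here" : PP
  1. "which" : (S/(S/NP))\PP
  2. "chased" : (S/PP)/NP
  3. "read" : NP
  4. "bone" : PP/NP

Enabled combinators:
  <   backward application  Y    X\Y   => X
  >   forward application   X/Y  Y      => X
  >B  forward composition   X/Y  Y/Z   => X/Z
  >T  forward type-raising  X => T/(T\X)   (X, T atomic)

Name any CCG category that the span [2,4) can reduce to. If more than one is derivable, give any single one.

S/PP

[0,5] S   >
  [0,2] S/(S/NP)   <
    [0,1] "here" : PP
    [1,2] "which" : (S/(S/NP))\PP
  [2,5] S/NP   >B
    [2,4] S/PP   >
      [2,3] "chased" : (S/PP)/NP
      [3,4] "read" : NP
    [4,5] "bone" : PP/NP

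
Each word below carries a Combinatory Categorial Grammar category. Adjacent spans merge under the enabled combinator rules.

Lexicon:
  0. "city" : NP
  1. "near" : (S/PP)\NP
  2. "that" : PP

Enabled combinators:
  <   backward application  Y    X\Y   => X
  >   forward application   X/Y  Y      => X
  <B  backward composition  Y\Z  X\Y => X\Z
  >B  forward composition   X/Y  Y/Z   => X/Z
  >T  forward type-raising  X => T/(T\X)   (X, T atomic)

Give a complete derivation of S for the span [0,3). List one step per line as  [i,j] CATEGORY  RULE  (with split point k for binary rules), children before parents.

[0,1] NP  lex  "city"
[1,2] (S/PP)\NP  lex  "near"
[0,2] S/PP  <  k=1
[2,3] PP  lex  "that"
[0,3] S  >  k=2

[0,3] S   >
  [0,2] S/PP   <
    [0,1] "city" : NP
    [1,2] "near" : (S/PP)\NP
  [2,3] "that" : PP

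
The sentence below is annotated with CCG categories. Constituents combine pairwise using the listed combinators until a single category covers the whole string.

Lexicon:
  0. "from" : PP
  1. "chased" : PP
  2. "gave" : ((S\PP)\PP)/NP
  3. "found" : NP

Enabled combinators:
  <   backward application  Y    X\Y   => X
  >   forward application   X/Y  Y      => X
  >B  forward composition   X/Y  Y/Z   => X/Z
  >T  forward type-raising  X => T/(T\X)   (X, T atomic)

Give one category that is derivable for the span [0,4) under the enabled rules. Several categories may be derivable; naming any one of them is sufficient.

S

[0,4] S   <
  [0,1] "from" : PP
  [1,4] S\PP   <
    [1,2] "chased" : PP
    [2,4] (S\PP)\PP   >
      [2,3] "gave" : ((S\PP)\PP)/NP
      [3,4] "found" : NP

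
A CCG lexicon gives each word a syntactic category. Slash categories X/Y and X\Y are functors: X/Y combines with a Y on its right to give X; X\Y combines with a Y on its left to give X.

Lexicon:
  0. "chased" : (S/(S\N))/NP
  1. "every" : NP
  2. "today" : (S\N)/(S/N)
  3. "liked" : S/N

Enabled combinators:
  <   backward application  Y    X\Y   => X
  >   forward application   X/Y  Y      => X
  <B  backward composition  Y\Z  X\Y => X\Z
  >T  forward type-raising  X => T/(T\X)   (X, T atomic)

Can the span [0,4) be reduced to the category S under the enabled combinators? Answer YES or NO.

YES

[0,4] S   >
  [0,2] S/(S\N)   >
    [0,1] "chased" : (S/(S\N))/NP
    [1,2] "every" : NP
  [2,4] S\N   >
    [2,3] "today" : (S\N)/(S/N)
    [3,4] "liked" : S/N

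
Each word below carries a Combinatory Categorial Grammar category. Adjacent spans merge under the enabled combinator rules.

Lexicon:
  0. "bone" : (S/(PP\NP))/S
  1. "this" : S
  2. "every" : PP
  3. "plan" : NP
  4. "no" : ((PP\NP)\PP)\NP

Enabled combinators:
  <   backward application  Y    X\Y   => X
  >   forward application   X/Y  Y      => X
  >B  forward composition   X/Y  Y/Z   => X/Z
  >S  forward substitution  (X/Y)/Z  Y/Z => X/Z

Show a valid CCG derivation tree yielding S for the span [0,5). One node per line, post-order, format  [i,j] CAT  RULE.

[0,1] (S/(PP\NP))/S  lex  "bone"
[1,2] S  lex  "this"
[0,2] S/(PP\NP)  >  k=1
[2,3] PP  lex  "every"
[3,4] NP  lex  "plan"
[4,5] ((PP\NP)\PP)\NP  lex  "no"
[3,5] (PP\NP)\PP  <  k=4
[2,5] PP\NP  <  k=3
[0,5] S  >  k=2

[0,5] S   >
  [0,2] S/(PP\NP)   >
    [0,1] "bone" : (S/(PP\NP))/S
    [1,2] "this" : S
  [2,5] PP\NP   <
    [2,3] "every" : PP
    [3,5] (PP\NP)\PP   <
      [3,4] "plan" : NP
      [4,5] "no" : ((PP\NP)\PP)\NP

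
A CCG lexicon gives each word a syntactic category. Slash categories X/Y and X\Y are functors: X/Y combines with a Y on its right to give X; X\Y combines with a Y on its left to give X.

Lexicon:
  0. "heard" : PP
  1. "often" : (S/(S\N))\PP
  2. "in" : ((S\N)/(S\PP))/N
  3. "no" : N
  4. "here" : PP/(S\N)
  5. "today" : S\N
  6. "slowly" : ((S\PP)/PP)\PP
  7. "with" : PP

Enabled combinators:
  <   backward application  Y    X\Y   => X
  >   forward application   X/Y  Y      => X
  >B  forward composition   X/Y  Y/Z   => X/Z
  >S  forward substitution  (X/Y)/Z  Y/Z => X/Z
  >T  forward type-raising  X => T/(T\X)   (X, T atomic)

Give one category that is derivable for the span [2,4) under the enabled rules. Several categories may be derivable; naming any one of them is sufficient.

(S\N)/(S\PP)

[0,8] S   >
  [0,2] S/(S\N)   <
    [0,1] "heard" : PP
    [1,2] "often" : (S/(S\N))\PP
  [2,8] S\N   >
    [2,4] (S\N)/(S\PP)   >
      [2,3] "in" : ((S\N)/(S\PP))/N
      [3,4] "no" : N
    [4,8] S\PP   >
      [4,7] (S\PP)/PP   <
        [4,6] PP   >
          [4,5] "here" : PP/(S\N)
          [5,6] "today" : S\N
        [6,7] "slowly" : ((S\PP)/PP)\PP
      [7,8] "with" : PP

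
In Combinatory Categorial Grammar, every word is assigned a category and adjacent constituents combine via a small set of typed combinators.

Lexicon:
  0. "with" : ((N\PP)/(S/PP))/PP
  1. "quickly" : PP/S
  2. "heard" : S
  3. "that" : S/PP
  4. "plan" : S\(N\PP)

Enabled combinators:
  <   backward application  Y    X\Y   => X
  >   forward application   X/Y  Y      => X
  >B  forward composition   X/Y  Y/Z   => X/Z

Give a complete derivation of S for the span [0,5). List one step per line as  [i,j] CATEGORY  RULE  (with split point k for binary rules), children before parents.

[0,1] ((N\PP)/(S/PP))/PP  lex  "with"
[1,2] PP/S  lex  "quickly"
[2,3] S  lex  "heard"
[1,3] PP  >  k=2
[0,3] (N\PP)/(S/PP)  >  k=1
[3,4] S/PP  lex  "that"
[0,4] N\PP  >  k=3
[4,5] S\(N\PP)  lex  "plan"
[0,5] S  <  k=4

[0,5] S   <
  [0,4] N\PP   >
    [0,3] (N\PP)/(S/PP)   >
      [0,1] "with" : ((N\PP)/(S/PP))/PP
      [1,3] PP   >
        [1,2] "quickly" : PP/S
        [2,3] "heard" : S
    [3,4] "that" : S/PP
  [4,5] "plan" : S\(N\PP)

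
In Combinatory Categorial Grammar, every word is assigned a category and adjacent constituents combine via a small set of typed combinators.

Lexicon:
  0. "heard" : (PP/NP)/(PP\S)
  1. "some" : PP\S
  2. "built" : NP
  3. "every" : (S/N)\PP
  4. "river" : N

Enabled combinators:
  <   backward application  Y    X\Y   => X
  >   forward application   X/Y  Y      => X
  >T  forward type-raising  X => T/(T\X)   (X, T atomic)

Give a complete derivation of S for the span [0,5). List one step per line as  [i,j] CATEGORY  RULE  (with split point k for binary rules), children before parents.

[0,5] S   >
  [0,4] S/N   <
    [0,3] PP   >
      [0,2] PP/NP   >
        [0,1] "heard" : (PP/NP)/(PP\S)
        [1,2] "some" : PP\S
      [2,3] "built" : NP
    [3,4] "every" : (S/N)\PP
  [4,5] "river" : N

[0,1] (PP/NP)/(PP\S)  lex  "heard"
[1,2] PP\S  lex  "some"
[0,2] PP/NP  >  k=1
[2,3] NP  lex  "built"
[0,3] PP  >  k=2
[3,4] (S/N)\PP  lex  "every"
[0,4] S/N  <  k=3
[4,5] N  lex  "river"
[0,5] S  >  k=4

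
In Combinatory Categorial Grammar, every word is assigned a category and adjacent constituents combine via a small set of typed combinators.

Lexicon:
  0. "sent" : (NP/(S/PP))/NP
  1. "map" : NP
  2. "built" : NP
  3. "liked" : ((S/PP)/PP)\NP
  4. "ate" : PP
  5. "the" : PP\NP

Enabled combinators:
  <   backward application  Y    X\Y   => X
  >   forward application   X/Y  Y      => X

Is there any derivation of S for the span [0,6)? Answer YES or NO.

(NP/(S/PP))/NP NP NP ((S/PP)/PP)\NP PP PP\NP
CKY chart[0,6] = {PP}; S ∉ chart

NO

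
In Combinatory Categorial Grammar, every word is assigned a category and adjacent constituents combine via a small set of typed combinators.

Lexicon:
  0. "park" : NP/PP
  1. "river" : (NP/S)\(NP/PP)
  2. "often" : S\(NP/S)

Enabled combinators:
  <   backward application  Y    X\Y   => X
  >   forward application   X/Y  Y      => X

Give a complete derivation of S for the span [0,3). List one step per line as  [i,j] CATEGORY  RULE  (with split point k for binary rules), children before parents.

[0,3] S   <
  [0,2] NP/S   <
    [0,1] "park" : NP/PP
    [1,2] "river" : (NP/S)\(NP/PP)
  [2,3] "often" : S\(NP/S)

[0,1] NP/PP  lex  "park"
[1,2] (NP/S)\(NP/PP)  lex  "river"
[0,2] NP/S  <  k=1
[2,3] S\(NP/S)  lex  "often"
[0,3] S  <  k=2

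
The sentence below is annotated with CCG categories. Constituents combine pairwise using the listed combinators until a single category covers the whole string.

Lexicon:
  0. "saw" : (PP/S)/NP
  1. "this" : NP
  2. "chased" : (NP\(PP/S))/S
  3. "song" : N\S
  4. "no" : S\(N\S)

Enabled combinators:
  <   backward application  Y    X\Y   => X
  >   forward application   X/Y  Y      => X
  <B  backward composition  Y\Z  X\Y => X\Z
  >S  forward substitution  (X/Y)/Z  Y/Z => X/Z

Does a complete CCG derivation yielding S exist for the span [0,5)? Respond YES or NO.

NO

(PP/S)/NP NP (NP\(PP/S))/S N\S S\(N\S)
CKY chart[0,5] = {NP}; S ∉ chart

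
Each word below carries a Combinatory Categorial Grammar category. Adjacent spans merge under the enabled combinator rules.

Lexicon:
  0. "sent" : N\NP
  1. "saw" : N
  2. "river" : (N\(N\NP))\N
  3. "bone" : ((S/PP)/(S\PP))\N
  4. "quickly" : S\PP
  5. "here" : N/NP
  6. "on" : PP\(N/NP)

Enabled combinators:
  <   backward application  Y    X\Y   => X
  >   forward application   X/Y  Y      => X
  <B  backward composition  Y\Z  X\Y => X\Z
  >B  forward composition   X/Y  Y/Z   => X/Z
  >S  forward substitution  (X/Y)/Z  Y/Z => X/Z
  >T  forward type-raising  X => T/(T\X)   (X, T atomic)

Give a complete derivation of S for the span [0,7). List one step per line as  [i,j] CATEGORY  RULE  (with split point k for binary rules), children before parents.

[0,1] N\NP  lex  "sent"
[1,2] N  lex  "saw"
[2,3] (N\(N\NP))\N  lex  "river"
[1,3] N\(N\NP)  <  k=2
[0,3] N  <  k=1
[3,4] ((S/PP)/(S\PP))\N  lex  "bone"
[0,4] (S/PP)/(S\PP)  <  k=3
[4,5] S\PP  lex  "quickly"
[0,5] S/PP  >  k=4
[5,6] N/NP  lex  "here"
[6,7] PP\(N/NP)  lex  "on"
[5,7] PP  <  k=6
[0,7] S  >  k=5

[0,7] S   >
  [0,5] S/PP   >
    [0,4] (S/PP)/(S\PP)   <
      [0,3] N   <
        [0,1] "sent" : N\NP
        [1,3] N\(N\NP)   <
          [1,2] "saw" : N
          [2,3] "river" : (N\(N\NP))\N
      [3,4] "bone" : ((S/PP)/(S\PP))\N
    [4,5] "quickly" : S\PP
  [5,7] PP   <
    [5,6] "here" : N/NP
    [6,7] "on" : PP\(N/NP)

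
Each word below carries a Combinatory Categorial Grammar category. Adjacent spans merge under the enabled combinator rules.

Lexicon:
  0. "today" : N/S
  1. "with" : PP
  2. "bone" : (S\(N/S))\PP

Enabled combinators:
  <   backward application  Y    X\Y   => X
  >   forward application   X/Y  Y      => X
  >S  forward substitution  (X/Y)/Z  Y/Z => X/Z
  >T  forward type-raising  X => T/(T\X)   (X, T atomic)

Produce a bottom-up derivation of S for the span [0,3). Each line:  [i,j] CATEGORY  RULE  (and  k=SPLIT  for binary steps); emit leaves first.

[0,3] S   <
  [0,1] "today" : N/S
  [1,3] S\(N/S)   <
    [1,2] "with" : PP
    [2,3] "bone" : (S\(N/S))\PP

[0,1] N/S  lex  "today"
[1,2] PP  lex  "with"
[2,3] (S\(N/S))\PP  lex  "bone"
[1,3] S\(N/S)  <  k=2
[0,3] S  <  k=1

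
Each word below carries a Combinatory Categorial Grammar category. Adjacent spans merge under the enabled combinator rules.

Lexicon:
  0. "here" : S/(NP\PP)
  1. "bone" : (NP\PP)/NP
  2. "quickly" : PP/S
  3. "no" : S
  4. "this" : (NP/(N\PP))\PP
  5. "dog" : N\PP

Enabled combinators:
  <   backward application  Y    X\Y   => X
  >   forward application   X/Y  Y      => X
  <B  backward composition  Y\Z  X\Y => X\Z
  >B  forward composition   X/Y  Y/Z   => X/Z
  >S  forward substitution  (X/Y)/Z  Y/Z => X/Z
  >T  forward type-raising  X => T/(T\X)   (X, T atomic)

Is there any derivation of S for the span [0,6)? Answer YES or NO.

[0,6] S   >
  [0,2] S/NP   >B
    [0,1] "here" : S/(NP\PP)
    [1,2] "bone" : (NP\PP)/NP
  [2,6] NP   >
    [2,5] NP/(N\PP)   <
      [2,4] PP   >
        [2,3] "quickly" : PP/S
        [3,4] "no" : S
      [4,5] "this" : (NP/(N\PP))\PP
    [5,6] "dog" : N\PP

YES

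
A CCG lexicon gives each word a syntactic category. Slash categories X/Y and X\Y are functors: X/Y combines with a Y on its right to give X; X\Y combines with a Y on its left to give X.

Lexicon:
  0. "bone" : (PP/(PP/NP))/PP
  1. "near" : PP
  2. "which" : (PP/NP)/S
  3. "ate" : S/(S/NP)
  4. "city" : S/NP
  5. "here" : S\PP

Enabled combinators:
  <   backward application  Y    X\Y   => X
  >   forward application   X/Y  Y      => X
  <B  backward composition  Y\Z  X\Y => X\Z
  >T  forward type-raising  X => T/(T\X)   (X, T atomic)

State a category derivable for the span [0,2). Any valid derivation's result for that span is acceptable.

PP/(PP/NP)

[0,6] S   <
  [0,5] PP   >
    [0,2] PP/(PP/NP)   >
      [0,1] "bone" : (PP/(PP/NP))/PP
      [1,2] "near" : PP
    [2,5] PP/NP   >
      [2,3] "which" : (PP/NP)/S
      [3,5] S   >
        [3,4] "ate" : S/(S/NP)
        [4,5] "city" : S/NP
  [5,6] "here" : S\PP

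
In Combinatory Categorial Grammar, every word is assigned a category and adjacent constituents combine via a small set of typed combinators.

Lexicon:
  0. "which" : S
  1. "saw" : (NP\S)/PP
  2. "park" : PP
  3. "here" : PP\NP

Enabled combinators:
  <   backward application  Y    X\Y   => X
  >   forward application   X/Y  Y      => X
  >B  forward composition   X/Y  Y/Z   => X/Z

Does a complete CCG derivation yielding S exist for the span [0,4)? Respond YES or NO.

S (NP\S)/PP PP PP\NP
CKY chart[0,4] = {PP}; S ∉ chart

NO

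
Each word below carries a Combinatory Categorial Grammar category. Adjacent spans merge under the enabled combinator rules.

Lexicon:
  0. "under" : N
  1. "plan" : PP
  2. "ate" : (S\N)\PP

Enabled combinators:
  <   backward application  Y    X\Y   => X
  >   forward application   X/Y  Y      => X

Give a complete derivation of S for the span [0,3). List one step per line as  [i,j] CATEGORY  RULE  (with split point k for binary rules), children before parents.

[0,3] S   <
  [0,1] "under" : N
  [1,3] S\N   <
    [1,2] "plan" : PP
    [2,3] "ate" : (S\N)\PP

[0,1] N  lex  "under"
[1,2] PP  lex  "plan"
[2,3] (S\N)\PP  lex  "ate"
[1,3] S\N  <  k=2
[0,3] S  <  k=1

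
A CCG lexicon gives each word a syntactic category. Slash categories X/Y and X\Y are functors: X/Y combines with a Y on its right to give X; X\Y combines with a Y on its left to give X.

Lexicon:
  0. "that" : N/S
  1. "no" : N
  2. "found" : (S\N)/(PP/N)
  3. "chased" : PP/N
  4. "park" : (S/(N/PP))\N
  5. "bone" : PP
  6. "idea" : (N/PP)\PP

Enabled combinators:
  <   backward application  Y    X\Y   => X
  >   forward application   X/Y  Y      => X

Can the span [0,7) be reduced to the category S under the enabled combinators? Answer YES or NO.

YES

[0,7] S   >
  [0,5] S/(N/PP)   <
    [0,4] N   >
      [0,1] "that" : N/S
      [1,4] S   <
        [1,2] "no" : N
        [2,4] S\N   >
          [2,3] "found" : (S\N)/(PP/N)
          [3,4] "chased" : PP/N
    [4,5] "park" : (S/(N/PP))\N
  [5,7] N/PP   <
    [5,6] "bone" : PP
    [6,7] "idea" : (N/PP)\PP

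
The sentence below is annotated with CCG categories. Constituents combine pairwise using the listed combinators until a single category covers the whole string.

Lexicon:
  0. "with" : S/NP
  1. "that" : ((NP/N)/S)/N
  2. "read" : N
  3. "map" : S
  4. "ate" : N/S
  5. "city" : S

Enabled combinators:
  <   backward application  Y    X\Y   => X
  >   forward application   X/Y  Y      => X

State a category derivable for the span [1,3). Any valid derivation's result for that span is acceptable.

(NP/N)/S

[0,6] S   >
  [0,1] "with" : S/NP
  [1,6] NP   >
    [1,4] NP/N   >
      [1,3] (NP/N)/S   >
        [1,2] "that" : ((NP/N)/S)/N
        [2,3] "read" : N
      [3,4] "map" : S
    [4,6] N   >
      [4,5] "ate" : N/S
      [5,6] "city" : S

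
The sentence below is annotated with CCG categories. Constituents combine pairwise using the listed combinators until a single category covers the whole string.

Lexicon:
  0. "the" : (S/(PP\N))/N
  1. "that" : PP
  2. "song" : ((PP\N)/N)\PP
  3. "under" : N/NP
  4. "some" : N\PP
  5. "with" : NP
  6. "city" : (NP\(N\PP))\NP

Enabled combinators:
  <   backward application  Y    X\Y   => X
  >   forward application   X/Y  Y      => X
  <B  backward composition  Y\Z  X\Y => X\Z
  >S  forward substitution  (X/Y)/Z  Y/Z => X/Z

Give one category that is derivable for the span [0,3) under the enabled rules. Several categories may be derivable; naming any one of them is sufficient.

[0,7] S   >
  [0,3] S/N   >S
    [0,1] "the" : (S/(PP\N))/N
    [1,3] (PP\N)/N   <
      [1,2] "that" : PP
      [2,3] "song" : ((PP\N)/N)\PP
  [3,7] N   >
    [3,4] "under" : N/NP
    [4,7] NP   <
      [4,5] "some" : N\PP
      [5,7] NP\(N\PP)   <
        [5,6] "with" : NP
        [6,7] "city" : (NP\(N\PP))\NP

S/N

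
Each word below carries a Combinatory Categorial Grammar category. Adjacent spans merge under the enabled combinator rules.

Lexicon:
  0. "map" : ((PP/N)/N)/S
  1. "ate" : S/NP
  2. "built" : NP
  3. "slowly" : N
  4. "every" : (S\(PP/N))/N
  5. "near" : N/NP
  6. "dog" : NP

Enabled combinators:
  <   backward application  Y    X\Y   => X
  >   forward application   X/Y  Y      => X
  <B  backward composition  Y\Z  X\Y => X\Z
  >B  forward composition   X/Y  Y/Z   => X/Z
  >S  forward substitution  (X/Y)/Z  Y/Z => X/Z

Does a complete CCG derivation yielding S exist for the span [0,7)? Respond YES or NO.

[0,7] S   <
  [0,4] PP/N   >
    [0,3] (PP/N)/N   >
      [0,1] "map" : ((PP/N)/N)/S
      [1,3] S   >
        [1,2] "ate" : S/NP
        [2,3] "built" : NP
    [3,4] "slowly" : N
  [4,7] S\(PP/N)   >
    [4,5] "every" : (S\(PP/N))/N
    [5,7] N   >
      [5,6] "near" : N/NP
      [6,7] "dog" : NP

YES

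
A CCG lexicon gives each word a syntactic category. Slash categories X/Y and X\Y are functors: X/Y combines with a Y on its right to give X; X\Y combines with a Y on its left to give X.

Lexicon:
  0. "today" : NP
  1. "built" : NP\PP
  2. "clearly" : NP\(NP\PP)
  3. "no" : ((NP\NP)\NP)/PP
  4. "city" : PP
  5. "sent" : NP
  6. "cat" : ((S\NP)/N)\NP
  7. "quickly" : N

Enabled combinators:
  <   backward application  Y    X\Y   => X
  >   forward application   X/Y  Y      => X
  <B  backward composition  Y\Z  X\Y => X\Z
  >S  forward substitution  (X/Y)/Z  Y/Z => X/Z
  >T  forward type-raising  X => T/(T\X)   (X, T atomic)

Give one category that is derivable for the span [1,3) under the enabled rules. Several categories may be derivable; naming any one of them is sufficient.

[0,8] S   >
  [0,1] S/(S\NP)   >T
    [0,1] "today" : NP
  [1,8] S\NP   <B
    [1,5] NP\NP   <
      [1,3] NP   <
        [1,2] "built" : NP\PP
        [2,3] "clearly" : NP\(NP\PP)
      [3,5] (NP\NP)\NP   >
        [3,4] "no" : ((NP\NP)\NP)/PP
        [4,5] "city" : PP
    [5,8] S\NP   >
      [5,7] (S\NP)/N   <
        [5,6] "sent" : NP
        [6,7] "cat" : ((S\NP)/N)\NP
      [7,8] "quickly" : N

NP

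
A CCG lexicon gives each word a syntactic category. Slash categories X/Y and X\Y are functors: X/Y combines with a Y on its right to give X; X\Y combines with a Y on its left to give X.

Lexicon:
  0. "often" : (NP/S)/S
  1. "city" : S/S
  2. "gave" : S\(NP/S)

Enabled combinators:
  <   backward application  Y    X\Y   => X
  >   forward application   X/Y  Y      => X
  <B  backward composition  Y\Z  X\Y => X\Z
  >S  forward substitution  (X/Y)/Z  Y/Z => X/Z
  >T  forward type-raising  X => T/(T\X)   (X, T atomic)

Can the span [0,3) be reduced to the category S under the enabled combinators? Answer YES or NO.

YES

[0,3] S   <
  [0,2] NP/S   >S
    [0,1] "often" : (NP/S)/S
    [1,2] "city" : S/S
  [2,3] "gave" : S\(NP/S)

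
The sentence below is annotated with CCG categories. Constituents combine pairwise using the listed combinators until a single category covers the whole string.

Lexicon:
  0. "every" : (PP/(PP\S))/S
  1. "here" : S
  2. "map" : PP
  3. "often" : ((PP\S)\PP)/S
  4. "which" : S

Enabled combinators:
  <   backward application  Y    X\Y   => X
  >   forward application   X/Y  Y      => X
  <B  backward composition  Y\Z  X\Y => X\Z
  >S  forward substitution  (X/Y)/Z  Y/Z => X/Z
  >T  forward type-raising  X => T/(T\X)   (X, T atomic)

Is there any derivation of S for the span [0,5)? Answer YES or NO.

NO

(PP/(PP\S))/S S PP ((PP\S)\PP)/S S
CKY chart[0,5] = {N/(N\PP), NP/(NP\PP), PP, PP/(PP\PP), S/(S\PP)}; S ∉ chart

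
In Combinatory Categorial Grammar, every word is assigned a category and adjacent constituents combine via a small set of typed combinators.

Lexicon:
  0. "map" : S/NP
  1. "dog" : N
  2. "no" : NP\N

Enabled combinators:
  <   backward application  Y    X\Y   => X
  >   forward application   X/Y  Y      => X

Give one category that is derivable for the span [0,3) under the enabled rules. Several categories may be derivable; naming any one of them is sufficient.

[0,3] S   >
  [0,1] "map" : S/NP
  [1,3] NP   <
    [1,2] "dog" : N
    [2,3] "no" : NP\N

S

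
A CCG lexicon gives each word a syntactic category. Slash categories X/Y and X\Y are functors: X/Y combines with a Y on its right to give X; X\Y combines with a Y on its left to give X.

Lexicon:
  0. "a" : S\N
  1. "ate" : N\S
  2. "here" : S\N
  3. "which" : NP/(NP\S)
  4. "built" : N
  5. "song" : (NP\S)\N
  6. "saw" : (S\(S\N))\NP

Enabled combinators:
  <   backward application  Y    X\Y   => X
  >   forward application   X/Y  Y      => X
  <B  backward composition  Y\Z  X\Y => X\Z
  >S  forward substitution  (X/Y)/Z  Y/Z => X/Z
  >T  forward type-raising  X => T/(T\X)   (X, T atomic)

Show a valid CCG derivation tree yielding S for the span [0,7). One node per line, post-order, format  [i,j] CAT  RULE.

[0,1] S\N  lex  "a"
[1,2] N\S  lex  "ate"
[2,3] S\N  lex  "here"
[1,3] S\S  <B  k=2
[0,3] S\N  <B  k=1
[3,4] NP/(NP\S)  lex  "which"
[4,5] N  lex  "built"
[5,6] (NP\S)\N  lex  "song"
[4,6] NP\S  <  k=5
[3,6] NP  >  k=4
[6,7] (S\(S\N))\NP  lex  "saw"
[3,7] S\(S\N)  <  k=6
[0,7] S  <  k=3

[0,7] S   <
  [0,3] S\N   <B
    [0,1] "a" : S\N
    [1,3] S\S   <B
      [1,2] "ate" : N\S
      [2,3] "here" : S\N
  [3,7] S\(S\N)   <
    [3,6] NP   >
      [3,4] "which" : NP/(NP\S)
      [4,6] NP\S   <
        [4,5] "built" : N
        [5,6] "song" : (NP\S)\N
    [6,7] "saw" : (S\(S\N))\NP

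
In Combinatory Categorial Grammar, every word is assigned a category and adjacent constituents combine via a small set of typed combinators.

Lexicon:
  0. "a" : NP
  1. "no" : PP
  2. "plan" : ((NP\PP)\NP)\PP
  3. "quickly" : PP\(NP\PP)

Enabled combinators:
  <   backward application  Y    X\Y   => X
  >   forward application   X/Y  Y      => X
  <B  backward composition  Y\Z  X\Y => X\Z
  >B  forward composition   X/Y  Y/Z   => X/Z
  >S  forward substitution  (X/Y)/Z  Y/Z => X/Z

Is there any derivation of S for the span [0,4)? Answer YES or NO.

NO

NP PP ((NP\PP)\NP)\PP PP\(NP\PP)
CKY chart[0,4] = {PP}; S ∉ chart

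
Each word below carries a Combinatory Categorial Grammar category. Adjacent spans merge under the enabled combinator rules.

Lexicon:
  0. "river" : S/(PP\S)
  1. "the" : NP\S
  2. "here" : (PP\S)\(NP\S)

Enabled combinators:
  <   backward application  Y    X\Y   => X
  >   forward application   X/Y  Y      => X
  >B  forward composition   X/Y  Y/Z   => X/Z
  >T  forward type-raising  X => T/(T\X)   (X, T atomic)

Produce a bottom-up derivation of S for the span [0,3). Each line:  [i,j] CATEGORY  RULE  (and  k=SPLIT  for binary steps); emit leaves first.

[0,3] S   >
  [0,1] "river" : S/(PP\S)
  [1,3] PP\S   <
    [1,2] "the" : NP\S
    [2,3] "here" : (PP\S)\(NP\S)

[0,1] S/(PP\S)  lex  "river"
[1,2] NP\S  lex  "the"
[2,3] (PP\S)\(NP\S)  lex  "here"
[1,3] PP\S  <  k=2
[0,3] S  >  k=1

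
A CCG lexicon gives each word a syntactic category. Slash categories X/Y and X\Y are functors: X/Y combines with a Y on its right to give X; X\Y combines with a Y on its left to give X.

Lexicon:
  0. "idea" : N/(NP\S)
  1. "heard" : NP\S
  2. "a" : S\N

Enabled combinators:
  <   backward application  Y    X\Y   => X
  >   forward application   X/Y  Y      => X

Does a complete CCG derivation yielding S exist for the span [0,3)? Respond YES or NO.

YES

[0,3] S   <
  [0,2] N   >
    [0,1] "idea" : N/(NP\S)
    [1,2] "heard" : NP\S
  [2,3] "a" : S\N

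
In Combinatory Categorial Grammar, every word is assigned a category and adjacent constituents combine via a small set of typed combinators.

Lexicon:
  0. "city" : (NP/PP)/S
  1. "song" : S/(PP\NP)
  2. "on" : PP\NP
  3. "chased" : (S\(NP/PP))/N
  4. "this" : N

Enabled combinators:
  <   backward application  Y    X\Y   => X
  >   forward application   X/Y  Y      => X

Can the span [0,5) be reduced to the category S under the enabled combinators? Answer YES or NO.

[0,5] S   <
  [0,3] NP/PP   >
    [0,1] "city" : (NP/PP)/S
    [1,3] S   >
      [1,2] "song" : S/(PP\NP)
      [2,3] "on" : PP\NP
  [3,5] S\(NP/PP)   >
    [3,4] "chased" : (S\(NP/PP))/N
    [4,5] "this" : N

YES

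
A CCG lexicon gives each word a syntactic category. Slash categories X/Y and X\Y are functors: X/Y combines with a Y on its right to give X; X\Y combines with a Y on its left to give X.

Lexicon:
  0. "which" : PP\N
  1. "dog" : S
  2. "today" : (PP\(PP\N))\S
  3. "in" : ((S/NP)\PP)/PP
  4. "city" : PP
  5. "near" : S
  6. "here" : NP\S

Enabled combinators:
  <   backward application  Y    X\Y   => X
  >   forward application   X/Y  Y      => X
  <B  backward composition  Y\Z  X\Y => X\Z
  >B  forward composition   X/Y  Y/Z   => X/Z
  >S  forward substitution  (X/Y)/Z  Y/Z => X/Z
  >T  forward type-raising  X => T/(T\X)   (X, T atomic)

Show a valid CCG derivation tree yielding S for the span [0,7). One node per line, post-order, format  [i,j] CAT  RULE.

[0,1] PP\N  lex  "which"
[1,2] S  lex  "dog"
[2,3] (PP\(PP\N))\S  lex  "today"
[1,3] PP\(PP\N)  <  k=2
[0,3] PP  <  k=1
[3,4] ((S/NP)\PP)/PP  lex  "in"
[4,5] PP  lex  "city"
[3,5] (S/NP)\PP  >  k=4
[0,5] S/NP  <  k=3
[5,6] S  lex  "near"
[6,7] NP\S  lex  "here"
[5,7] NP  <  k=6
[0,7] S  >  k=5

[0,7] S   >
  [0,5] S/NP   <
    [0,3] PP   <
      [0,1] "which" : PP\N
      [1,3] PP\(PP\N)   <
        [1,2] "dog" : S
        [2,3] "today" : (PP\(PP\N))\S
    [3,5] (S/NP)\PP   >
      [3,4] "in" : ((S/NP)\PP)/PP
      [4,5] "city" : PP
  [5,7] NP   <
    [5,6] "near" : S
    [6,7] "here" : NP\S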